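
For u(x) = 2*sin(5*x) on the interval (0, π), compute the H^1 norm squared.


||u||_{H^1(0,π)}^2 = 52*π

u'(x) = 10*cos(5*x).
Expand u² and (u')² and integrate term by term on (0, π), using: for integers n ≥ 1, ∫_0^π sin²(nx) dx = ∫_0^π cos²(nx) dx = π/2; for n ≠ n', ∫_0^π sin(nx)sin(n'x) dx = ∫_0^π cos(nx)cos(n'x) dx = 0; and by product-to-sum, ∫_0^π sin(nx)cos(n'x) dx = ½∫_0^π [sin((n+n')x) + sin((n−n')x)] dx, which is 0 when n+n' is even and 2n/(n²−n'²) when n+n' is odd (it need not vanish on (0, π)).
  u² squared terms: (2)²·∫sin(5x)² dx = 4·π/2 = 2*π.
  So ∫_0^π u² dx = 2*π.
  (u')² squared terms: (10)²·∫cos(5x)² dx = 100·π/2 = 50*π.
  So ∫_0^π (u')² dx = 50*π.
||u||_{H^1}^2 = (2*π) + (50*π) = 52*π.


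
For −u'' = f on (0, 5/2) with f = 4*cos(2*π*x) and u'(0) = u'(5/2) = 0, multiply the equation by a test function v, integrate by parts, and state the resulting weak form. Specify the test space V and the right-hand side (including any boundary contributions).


V = H^1(0, 5/2) (no boundary constraint on v; u is determined up to an additive constant); weak form: ∫_0^5/2 u'v' dx = ∫_0^5/2 (4*cos(2*π*x)) v dx for all v ∈ V.

Multiply both sides by a test function v and integrate from 0 to 5/2:
  ∫_0^5/2 −u''(x) v(x) dx = ∫_0^5/2 f(x) v(x) dx.
Integrate the LHS by parts once:
  ∫_0^5/2 −u'' v dx = −[u'(x) v(x)]_0^5/2 + ∫_0^5/2 u'(x) v'(x) dx.
Thus ∫_0^5/2 u'(x) v'(x) dx = ∫_0^5/2 f(x) v(x) dx + [u'(x) v(x)]_0^5/2.
Choose V so that boundary terms are either known or forced to vanish.
u has homogeneous Neumann: u'(0) = u'(5/2) = 0. So [u' v]_0^5/2 = 0·v(5/2) − 0·v(0) = 0 for any v; take V = H^1(0, 5/2).
Weak formulation: find u (satisfying any essential BC) such that ∫_0^5/2 u'(x) v'(x) dx = ∫_0^5/2 f v dx for all v ∈ V (homogeneous Neumann, so boundary terms vanish).
Substituting f(x) = 4*cos(2*π*x), the right-hand side is ∫_0^5/2 (4*cos(2*π*x)) v dx.
Compatibility check (pure Neumann): taking v ≡ 1 ∈ V gives 0 = ∫_0^5/2 f dx + (0) − (0), i.e. ∫_0^5/2 f dx must equal u'(0) − u'(5/2) = 0. Indeed ∫_0^5/2 (4*cos(2*π*x)) dx = 0, so the data are compatible. The solution is then unique only up to an additive constant (fix it e.g. by requiring ∫_0^5/2 u dx = 0).


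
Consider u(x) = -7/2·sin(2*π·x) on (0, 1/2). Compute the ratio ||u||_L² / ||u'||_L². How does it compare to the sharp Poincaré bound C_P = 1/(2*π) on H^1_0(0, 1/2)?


||u||_L² / ||u'||_L² = 1/(2*π) = C_P.

u(x) = -7/2·sin(2*π·x), so u'(x) = -7*π*cos(2*π*x).
Writing u(x) = A·sin(kπx/L) with A = -7/2 and k = 1, use ∫_0^L sin²(kπx/L) dx = L/2 and ∫_0^L cos²(kπx/L) dx = L/2.
u² = 49/4·sin²(2*π·x) and (u')² = 49*π^2·cos²(2*π·x), and each of sin², cos² integrates to L/2 = 1/4 over (0, 1/2).
∫_0^1/2 u² dx = 49/16, so ||u||_L² = 7/4.
∫_0^1/2 (u')² dx = 49*π^2/4, so ||u'||_L² = 7*π/2.
Ratio ||u||_L² / ||u'||_L² = 1/(2*π).
Sharp Poincaré constant on H^1_0(0, 1/2) is C_P = L/π = 1/(2*π), achieved by sin(2*π·x).
This is the k = 1 eigenfunction (up to amplitude), so the ratio equals the sharp Poincaré constant exactly.


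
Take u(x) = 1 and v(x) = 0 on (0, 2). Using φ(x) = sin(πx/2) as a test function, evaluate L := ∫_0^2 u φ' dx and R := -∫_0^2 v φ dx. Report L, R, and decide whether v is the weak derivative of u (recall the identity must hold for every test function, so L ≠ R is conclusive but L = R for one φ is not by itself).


LHS = 0, RHS = 0. Yes, v = u' weakly.

u(x) = 1, classical derivative u'(x) = 0.
φ(x) = sin(πx/2), so φ'(x) = π*cos(π*x/2)/2.
Note φ(0) = φ(2) = 0, so the boundary term u·φ vanishes.
LHS = ∫_0^2 u(x) φ'(x) dx = ∫_0^2 (π*cos(π*x/2)/2) dx. Term by term:
  ∫_0^2 π*cos(π*x/2)/2 dx = 0.
So LHS = 0.
∫_0^2 v(x) φ(x) dx = ∫_0^2 (0) dx. Term by term:
  ∫_0^2 0 dx = 0.
So RHS = -∫_0^2 v(x) φ(x) dx = 0.
LHS = RHS, so the identity holds for this test φ.
Moreover u is smooth here and v(x) = u'(x) = 0 pointwise, so the identity holds for every test function. Hence v is the weak derivative of u.


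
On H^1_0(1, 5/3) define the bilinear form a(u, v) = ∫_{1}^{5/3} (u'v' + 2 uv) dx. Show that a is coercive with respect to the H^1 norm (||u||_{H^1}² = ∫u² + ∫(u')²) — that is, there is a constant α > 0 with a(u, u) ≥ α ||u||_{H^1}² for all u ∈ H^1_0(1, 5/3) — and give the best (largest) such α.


α = 1

Coercivity of a(·,·) on H^1_0(1, 5/3) means a(u, u) ≥ α ||u||_{H^1}² for every u ∈ H^1_0.
The interval has length L = 2/3, and Poincaré/coercivity depend only on L. Here a(u, u) = ∫(u')² + (2)·∫u².
Here c = 2 ≥ 1, so a(u,u) = ∫(u')² + c∫u² ≥ ∫(u')² + ∫u² = ||u||_{H^1}², i.e. α = 1 works. No larger α is possible: a(u,u) ≥ α||u||_{H^1}² means (1−α)∫(u')² ≥ (α−c)∫u², and for the modes u_n = sin(nπ(x−x₀)/L) (x₀ the left endpoint) one has ∫u_n²/∫(u_n')² = (L/(nπ))² → 0, so a(u_n,u_n)/||u_n||_{H^1}² → 1. Hence the optimal constant is α = 1.
Therefore α = 1.


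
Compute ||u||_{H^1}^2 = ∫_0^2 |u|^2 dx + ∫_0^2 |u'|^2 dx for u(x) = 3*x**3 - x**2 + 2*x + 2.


||u||_{H^1}^2 = 74848/105

The H^1 norm (squared) on an interval (0, L) is
  ||u||_{H^1}^2 = ∫_0^L u(x)^2 dx + ∫_0^L u'(x)^2 dx.
Compute u'(x) = 9*x**2 - 2*x + 2.
Then u(x)^2 = 9*x**6 - 6*x**5 + 13*x**4 + 8*x**3 + 8*x + 4 and u'(x)^2 = 81*x**4 - 36*x**3 + 40*x**2 - 8*x + 4.
Integrate each monomial from 0 to 2 using ∫_0^2 c·x^n dx = c·2^(n+1)/(n+1):
  ∫_0^2 u(x)^2 dx = ∫_0^2 (9*x^6 - 6*x^5 + 13*x^4 + 8*x^3 + 8*x + 4) dx. Term by term:
    ∫_0^2 9*x^6 dx = 1152/7;  ∫_0^2 -6*x^5 dx = -64;  ∫_0^2 13*x^4 dx = 416/5;
    ∫_0^2 8*x^3 dx = 32;  ∫_0^2 8*x dx = 16;  ∫_0^2 4 dx = 8.
  Sum: 1152/7 − 64 + 416/5 + 32 + 16 + 8 = 8392/35.
  ∫_0^2 u'(x)^2 dx = ∫_0^2 (81*x^4 - 36*x^3 + 40*x^2 - 8*x + 4) dx. Term by term:
    ∫_0^2 81*x^4 dx = 2592/5;  ∫_0^2 -36*x^3 dx = -144;  ∫_0^2 40*x^2 dx = 320/3;
    ∫_0^2 -8*x dx = -16;  ∫_0^2 4 dx = 8.
  Sum: 2592/5 − 144 + 320/3 − 16 + 8 = 7096/15.
Adding: ||u||_{H^1}^2 = 8392/35 + 7096/15 = 74848/105.


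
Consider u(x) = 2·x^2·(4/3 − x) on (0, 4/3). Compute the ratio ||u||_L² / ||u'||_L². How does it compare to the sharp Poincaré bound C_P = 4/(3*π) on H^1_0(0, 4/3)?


||u||_L² / ||u'||_L² = 2*sqrt(14)/21 < C_P = 4/(3*π).

u(x) = 2·x^2·(4/3 − x), so u'(x) = 2*x*(8 - 9*x)/3.
u(x) = 2·x^2·(4/3 − x) vanishes at x = 0 and x = 4/3, so u ∈ H^1_0(0, 4/3). Differentiate via the product rule and integrate the resulting polynomials term by term.
  ∫_0^4/3 u² dx = ∫_0^4/3 (4*x^6 - 32*x^5/3 + 64*x^4/9) dx. Term by term:
    ∫_0^4/3 4*x^6 dx = 65536/15309;  ∫_0^4/3 -32*x^5/3 dx = -65536/6561;  ∫_0^4/3 64*x^4/9 dx = 65536/10935.
  Sum: 65536/15309 − 65536/6561 + 65536/10935 = 65536/229635.
  ∫_0^4/3 (u')² dx = ∫_0^4/3 (36*x^4 - 64*x^3 + 256*x^2/9) dx. Term by term:
    ∫_0^4/3 36*x^4 dx = 4096/135;  ∫_0^4/3 -64*x^3 dx = -4096/81;  ∫_0^4/3 256*x^2/9 dx = 16384/729.
  Sum: 4096/135 − 4096/81 + 16384/729 = 8192/3645.
∫_0^4/3 u² dx = 65536/229635, so ||u||_L² = 256*sqrt(35)/2835.
∫_0^4/3 (u')² dx = 8192/3645, so ||u'||_L² = 64*sqrt(10)/135.
Ratio ||u||_L² / ||u'||_L² = 2*sqrt(14)/21.
Sharp Poincaré constant on H^1_0(0, 4/3) is C_P = L/π = 4/(3*π), achieved by sin(3*π/4·x).
A polynomial bump cannot attain the sharp Poincaré constant (only the first sine eigenfunction does), so the ratio is strictly less than C_P, consistent with ||u||_L² ≤ C_P ||u'||_L².


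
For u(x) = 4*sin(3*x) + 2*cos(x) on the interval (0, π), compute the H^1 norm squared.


||u||_{H^1(0,π)}^2 = 84*π

u'(x) = -2*sin(x) + 12*cos(3*x).
Expand u² and (u')² and integrate term by term on (0, π), using: for integers n ≥ 1, ∫_0^π sin²(nx) dx = ∫_0^π cos²(nx) dx = π/2; for n ≠ n', ∫_0^π sin(nx)sin(n'x) dx = ∫_0^π cos(nx)cos(n'x) dx = 0; and by product-to-sum, ∫_0^π sin(nx)cos(n'x) dx = ½∫_0^π [sin((n+n')x) + sin((n−n')x)] dx, which is 0 when n+n' is even and 2n/(n²−n'²) when n+n' is odd (it need not vanish on (0, π)).
  u² squared terms: (2)²·∫cos(x)² dx = 4·π/2 = 2*π;  (4)²·∫sin(3x)² dx = 16·π/2 = 8*π.
  u² cross terms: 2·(2)·(4)·∫cos(x)·sin(3x) dx = 16·(0) = 0.
  So ∫_0^π u² dx = 2*π + 8*π + 0 = 10*π.
  (u')² squared terms: (-2)²·∫sin(x)² dx = 4·π/2 = 2*π;  (12)²·∫cos(3x)² dx = 144·π/2 = 72*π.
  (u')² cross terms: 2·(-2)·(12)·∫sin(x)·cos(3x) dx = -48·(0) = 0.
  So ∫_0^π (u')² dx = 2*π + 72*π + 0 = 74*π.
||u||_{H^1}^2 = (10*π) + (74*π) = 84*π.


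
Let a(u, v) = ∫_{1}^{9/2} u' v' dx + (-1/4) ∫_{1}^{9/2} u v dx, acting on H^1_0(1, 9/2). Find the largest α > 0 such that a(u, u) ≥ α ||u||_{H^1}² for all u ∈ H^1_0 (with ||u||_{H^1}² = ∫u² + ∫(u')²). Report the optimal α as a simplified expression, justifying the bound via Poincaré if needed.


α = (-49 + 16*π^2)/(4*(4*π^2 + 49))

Coercivity of a(·,·) on H^1_0(1, 9/2) means a(u, u) ≥ α ||u||_{H^1}² for every u ∈ H^1_0.
The interval has length L = 7/2, and Poincaré/coercivity depend only on L. Here a(u, u) = ∫(u')² + (-1/4)·∫u².
Here c = -1/4 < 0 with |c| < (π/L)² = 4*π^2/49, so coercivity still holds. The condition a(u,u) ≥ α||u||_{H^1}² reads (1−α)∫(u')² ≥ (α−c)∫u². Any admissible α is ≤ 1 (rapidly oscillating u have ∫u²/∫(u')² → 0), and α = 1 would force 0 ≥ (1−c)∫u², impossible since c < 1; so 1−α > 0. By the sharp Poincaré inequality on H^1_0 of an interval of length L, ∫(u')² ≥ (π/L)²∫u² with equality for the first sine mode sin(π(x−x₀)/L) (x₀ the left endpoint), so the inequality holds for all u iff (1−α)(π/L)² ≥ α − c, i.e. α ≤ ((π/L)² + c)/((π/L)² + 1) = (1 + c(L/π)²)/(1 + (L/π)²). (Direct route, valid since c ≤ 0: Poincaré gives c∫u² ≥ c(L/π)²∫(u')², so a(u,u) ≥ (1 + c(L/π)²)∫(u')², while ||u||_{H^1}² ≤ (1 + (L/π)²)∫(u')²; dividing yields the same α.) With (π/L)² = 4*π^2/49 and c = -1/4, the largest admissible constant is α = ((π/L)² + c)/((π/L)² + 1).
Simplifying, α = (-49 + 16*π^2)/(4*(4*π^2 + 49)).


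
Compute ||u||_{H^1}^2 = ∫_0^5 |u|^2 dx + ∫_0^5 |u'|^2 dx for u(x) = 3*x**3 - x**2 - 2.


||u||_{H^1}^2 = 2707420/21

The H^1 norm (squared) on an interval (0, L) is
  ||u||_{H^1}^2 = ∫_0^L u(x)^2 dx + ∫_0^L u'(x)^2 dx.
Compute u'(x) = 9*x**2 - 2*x.
Then u(x)^2 = 9*x**6 - 6*x**5 + x**4 - 12*x**3 + 4*x**2 + 4 and u'(x)^2 = 81*x**4 - 36*x**3 + 4*x**2.
Integrate each monomial from 0 to 5 using ∫_0^5 c·x^n dx = c·5^(n+1)/(n+1):
  ∫_0^5 u(x)^2 dx = ∫_0^5 (9*x^6 - 6*x^5 + x^4 - 12*x^3 + 4*x^2 + 4) dx. Term by term:
    ∫_0^5 9*x^6 dx = 703125/7;  ∫_0^5 -6*x^5 dx = -15625;  ∫_0^5 x^4 dx = 625;
    ∫_0^5 -12*x^3 dx = -1875;  ∫_0^5 4*x^2 dx = 500/3;  ∫_0^5 4 dx = 20.
  Sum: 703125/7 − 15625 + 625 − 1875 + 500/3 + 20 = 1758920/21.
  ∫_0^5 u'(x)^2 dx = ∫_0^5 (81*x^4 - 36*x^3 + 4*x^2) dx. Term by term:
    ∫_0^5 81*x^4 dx = 50625;  ∫_0^5 -36*x^3 dx = -5625;  ∫_0^5 4*x^2 dx = 500/3.
  Sum: 50625 − 5625 + 500/3 = 135500/3.
Adding: ||u||_{H^1}^2 = 1758920/21 + 135500/3 = 2707420/21.


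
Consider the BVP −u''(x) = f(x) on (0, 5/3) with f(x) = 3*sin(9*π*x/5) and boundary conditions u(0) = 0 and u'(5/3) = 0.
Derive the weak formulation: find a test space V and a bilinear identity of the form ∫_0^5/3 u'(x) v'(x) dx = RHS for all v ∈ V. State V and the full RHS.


V = {v ∈ H^1(0, 5/3) : v(0) = 0} (test functions vanish at x = 0 where u is specified); weak form: ∫_0^5/3 u'v' dx = ∫_0^5/3 (3*sin(9*π*x/5)) v dx for all v ∈ V.

Multiply both sides by a test function v and integrate from 0 to 5/3:
  ∫_0^5/3 −u''(x) v(x) dx = ∫_0^5/3 f(x) v(x) dx.
Integrate the LHS by parts once:
  ∫_0^5/3 −u'' v dx = −[u'(x) v(x)]_0^5/3 + ∫_0^5/3 u'(x) v'(x) dx.
Thus ∫_0^5/3 u'(x) v'(x) dx = ∫_0^5/3 f(x) v(x) dx + [u'(x) v(x)]_0^5/3.
Choose V so that boundary terms are either known or forced to vanish.
Mixed BC: u(0) = 0 (Dirichlet) and u'(5/3) = 0 (Neumann). Define V = {v ∈ H^1(0, 5/3) : v(0) = 0}. Then [u' v]_0^5/3 = u'(5/3)·v(5/3) − u'(0)·0 = 0.
Weak formulation: find u (satisfying any essential BC) such that ∫_0^5/3 u'(x) v'(x) dx = ∫_0^5/3 f v dx for all v ∈ V (Dirichlet at 0 absorbed into V; the Neumann datum at x = 5/3 is zero, so no boundary term remains).
Substituting f(x) = 3*sin(9*π*x/5), the right-hand side is ∫_0^5/3 (3*sin(9*π*x/5)) v dx.


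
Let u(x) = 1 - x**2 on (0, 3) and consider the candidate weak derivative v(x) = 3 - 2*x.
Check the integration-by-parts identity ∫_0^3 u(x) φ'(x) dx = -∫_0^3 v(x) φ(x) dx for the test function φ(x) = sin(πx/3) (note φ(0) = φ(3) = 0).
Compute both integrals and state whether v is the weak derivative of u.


LHS = 18/π, RHS = 0. No, v is not the weak derivative of u.

u(x) = 1 - x**2, classical derivative u'(x) = -2*x.
φ(x) = sin(πx/3), so φ'(x) = π*cos(π*x/3)/3.
Note φ(0) = φ(3) = 0, so the boundary term u·φ vanishes.
LHS = ∫_0^3 u(x) φ'(x) dx = ∫_0^3 (-π*x^2*cos(π*x/3)/3 + π*cos(π*x/3)/3) dx. Term by term:
  ∫_0^3 π*cos(π*x/3)/3 dx = 0;  ∫_0^3 -π*x^2*cos(π*x/3)/3 dx = 18/π.
Sum: 0 + 18/π = 18/π.
So LHS = 18/π.
∫_0^3 v(x) φ(x) dx = ∫_0^3 (-2*x*sin(π*x/3) + 3*sin(π*x/3)) dx. Term by term:
  ∫_0^3 3*sin(π*x/3) dx = 18/π;  ∫_0^3 -2*x*sin(π*x/3) dx = -18/π.
Sum: 18/π − 18/π = 0.
So RHS = -∫_0^3 v(x) φ(x) dx = 0.
LHS − RHS = 18/π ≠ 0, so the identity fails.
(For a valid weak derivative the identity must hold for EVERY test function, in particular this one. The failure shows v is NOT the weak derivative of u.)
Correct weak derivative would be u'(x) = -2*x.


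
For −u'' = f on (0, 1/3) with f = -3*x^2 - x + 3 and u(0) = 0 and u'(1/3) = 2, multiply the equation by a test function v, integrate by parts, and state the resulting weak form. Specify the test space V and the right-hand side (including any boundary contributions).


V = {v ∈ H^1(0, 1/3) : v(0) = 0} (test functions vanish at x = 0 where u is specified); weak form: ∫_0^1/3 u'v' dx = ∫_0^1/3 (-3*x^2 - x + 3) v dx + 2·v(1/3) for all v ∈ V.

Multiply both sides by a test function v and integrate from 0 to 1/3:
  ∫_0^1/3 −u''(x) v(x) dx = ∫_0^1/3 f(x) v(x) dx.
Integrate the LHS by parts once:
  ∫_0^1/3 −u'' v dx = −[u'(x) v(x)]_0^1/3 + ∫_0^1/3 u'(x) v'(x) dx.
Thus ∫_0^1/3 u'(x) v'(x) dx = ∫_0^1/3 f(x) v(x) dx + [u'(x) v(x)]_0^1/3.
Choose V so that boundary terms are either known or forced to vanish.
Mixed BC: u(0) = 0 (Dirichlet) and u'(1/3) = 2 (Neumann). Define V = {v ∈ H^1(0, 1/3) : v(0) = 0}. Then [u' v]_0^1/3 = u'(1/3)·v(1/3) − u'(0)·0 = 2·v(1/3).
Weak formulation: find u (satisfying any essential BC) such that ∫_0^1/3 u'(x) v'(x) dx = ∫_0^1/3 f v dx + 2·v(1/3) for all v ∈ V (Dirichlet at 0 absorbed into V; Neumann datum at x = 1/3 contributes the boundary term).
Substituting f(x) = -3*x^2 - x + 3, the right-hand side is ∫_0^1/3 (-3*x^2 - x + 3) v dx + 2·v(1/3).


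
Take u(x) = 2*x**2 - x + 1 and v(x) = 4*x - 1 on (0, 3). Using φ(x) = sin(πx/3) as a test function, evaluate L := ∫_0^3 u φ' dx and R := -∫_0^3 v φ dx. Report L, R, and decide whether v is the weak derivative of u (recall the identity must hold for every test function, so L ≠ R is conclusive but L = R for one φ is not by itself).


LHS = -30/π, RHS = -30/π. Yes, v = u' weakly.

u(x) = 2*x**2 - x + 1, classical derivative u'(x) = 4*x - 1.
φ(x) = sin(πx/3), so φ'(x) = π*cos(π*x/3)/3.
Note φ(0) = φ(3) = 0, so the boundary term u·φ vanishes.
LHS = ∫_0^3 u(x) φ'(x) dx = ∫_0^3 (2*π*x^2*cos(π*x/3)/3 - π*x*cos(π*x/3)/3 + π*cos(π*x/3)/3) dx. Term by term:
  ∫_0^3 π*cos(π*x/3)/3 dx = 0;  ∫_0^3 -π*x*cos(π*x/3)/3 dx = 6/π;  ∫_0^3 2*π*x^2*cos(π*x/3)/3 dx = -36/π.
Sum: 0 + 6/π − 36/π = -30/π.
So LHS = -30/π.
∫_0^3 v(x) φ(x) dx = ∫_0^3 (4*x*sin(π*x/3) - sin(π*x/3)) dx. Term by term:
  ∫_0^3 -sin(π*x/3) dx = -6/π;  ∫_0^3 4*x*sin(π*x/3) dx = 36/π.
Sum: -6/π + 36/π = 30/π.
So RHS = -∫_0^3 v(x) φ(x) dx = -30/π.
LHS = RHS, so the identity holds for this test φ.
Moreover u is smooth here and v(x) = u'(x) = 4*x - 1 pointwise, so the identity holds for every test function. Hence v is the weak derivative of u.


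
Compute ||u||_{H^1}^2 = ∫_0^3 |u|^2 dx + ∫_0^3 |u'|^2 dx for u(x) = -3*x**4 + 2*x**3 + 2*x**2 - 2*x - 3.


||u||_{H^1}^2 = 2551233/70

The H^1 norm (squared) on an interval (0, L) is
  ||u||_{H^1}^2 = ∫_0^L u(x)^2 dx + ∫_0^L u'(x)^2 dx.
Compute u'(x) = -12*x**3 + 6*x**2 + 4*x - 2.
Then u(x)^2 = 9*x**8 - 12*x**7 - 8*x**6 + 20*x**5 + 14*x**4 - 20*x**3 - 8*x**2 + 12*x + 9 and u'(x)^2 = 144*x**6 - 144*x**5 - 60*x**4 + 96*x**3 - 8*x**2 - 16*x + 4.
Integrate each monomial from 0 to 3 using ∫_0^3 c·x^n dx = c·3^(n+1)/(n+1):
  ∫_0^3 u(x)^2 dx = ∫_0^3 (9*x^8 - 12*x^7 - 8*x^6 + 20*x^5 + 14*x^4 - 20*x^3 - 8*x^2 + 12*x + 9) dx. Term by term:
    ∫_0^3 9*x^8 dx = 19683;  ∫_0^3 -12*x^7 dx = -19683/2;  ∫_0^3 -8*x^6 dx = -17496/7;
    ∫_0^3 20*x^5 dx = 2430;  ∫_0^3 14*x^4 dx = 3402/5;  ∫_0^3 -20*x^3 dx = -405;
    ∫_0^3 -8*x^2 dx = -72;  ∫_0^3 12*x dx = 54;  ∫_0^3 9 dx = 27.
  Sum: 19683 − 19683/2 − 17496/7 + 2430 + 3402/5 − 405 − 72 + 54 + 27 = 703953/70.
  ∫_0^3 u'(x)^2 dx = ∫_0^3 (144*x^6 - 144*x^5 - 60*x^4 + 96*x^3 - 8*x^2 - 16*x + 4) dx. Term by term:
    ∫_0^3 144*x^6 dx = 314928/7;  ∫_0^3 -144*x^5 dx = -17496;  ∫_0^3 -60*x^4 dx = -2916;
    ∫_0^3 96*x^3 dx = 1944;  ∫_0^3 -8*x^2 dx = -72;  ∫_0^3 -16*x dx = -72;
    ∫_0^3 4 dx = 12.
  Sum: 314928/7 − 17496 − 2916 + 1944 − 72 − 72 + 12 = 184728/7.
Adding: ||u||_{H^1}^2 = 703953/70 + 184728/7 = 2551233/70.


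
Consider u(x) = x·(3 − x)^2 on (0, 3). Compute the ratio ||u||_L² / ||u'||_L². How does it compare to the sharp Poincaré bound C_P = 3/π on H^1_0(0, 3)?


||u||_L² / ||u'||_L² = 3*sqrt(14)/14 < C_P = 3/π.

u(x) = x·(3 − x)^2, so u'(x) = 3*(x - 3)*(x - 1).
u(x) = x·(3 − x)^2 vanishes at x = 0 and x = 3, so u ∈ H^1_0(0, 3). Differentiate via the product rule and integrate the resulting polynomials term by term.
  ∫_0^3 u² dx = ∫_0^3 (x^6 - 12*x^5 + 54*x^4 - 108*x^3 + 81*x^2) dx. Term by term:
    ∫_0^3 x^6 dx = 2187/7;  ∫_0^3 -12*x^5 dx = -1458;  ∫_0^3 54*x^4 dx = 13122/5;
    ∫_0^3 -108*x^3 dx = -2187;  ∫_0^3 81*x^2 dx = 729.
  Sum: 2187/7 − 1458 + 13122/5 − 2187 + 729 = 729/35.
  ∫_0^3 (u')² dx = ∫_0^3 (9*x^4 - 72*x^3 + 198*x^2 - 216*x + 81) dx. Term by term:
    ∫_0^3 9*x^4 dx = 2187/5;  ∫_0^3 -72*x^3 dx = -1458;  ∫_0^3 198*x^2 dx = 1782;
    ∫_0^3 -216*x dx = -972;  ∫_0^3 81 dx = 243.
  Sum: 2187/5 − 1458 + 1782 − 972 + 243 = 162/5.
∫_0^3 u² dx = 729/35, so ||u||_L² = 27*sqrt(35)/35.
∫_0^3 (u')² dx = 162/5, so ||u'||_L² = 9*sqrt(10)/5.
Ratio ||u||_L² / ||u'||_L² = 3*sqrt(14)/14.
Sharp Poincaré constant on H^1_0(0, 3) is C_P = L/π = 3/π, achieved by sin(π/3·x).
A polynomial bump cannot attain the sharp Poincaré constant (only the first sine eigenfunction does), so the ratio is strictly less than C_P, consistent with ||u||_L² ≤ C_P ||u'||_L².


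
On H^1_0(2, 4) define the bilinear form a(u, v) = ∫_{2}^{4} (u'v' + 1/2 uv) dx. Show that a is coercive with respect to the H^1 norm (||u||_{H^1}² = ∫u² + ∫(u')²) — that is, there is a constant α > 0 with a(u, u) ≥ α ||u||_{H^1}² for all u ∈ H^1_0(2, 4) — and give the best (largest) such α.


α = (2 + π^2)/(4 + π^2)

Coercivity of a(·,·) on H^1_0(2, 4) means a(u, u) ≥ α ||u||_{H^1}² for every u ∈ H^1_0.
The interval has length L = 2, and Poincaré/coercivity depend only on L. Here a(u, u) = ∫(u')² + (1/2)·∫u².
Here 0 < c = 1/2 < 1. The condition a(u,u) ≥ α||u||_{H^1}² reads (1−α)∫(u')² ≥ (α−c)∫u². Any admissible α is ≤ 1 (rapidly oscillating u have ∫u²/∫(u')² → 0), and α = 1 would force 0 ≥ (1−c)∫u², impossible since c < 1; so 1−α > 0. By the sharp Poincaré inequality on H^1_0 of an interval of length L, ∫(u')² ≥ (π/L)²∫u² with equality for the first sine mode sin(π(x−x₀)/L) (x₀ the left endpoint), so the inequality holds for all u iff (1−α)(π/L)² ≥ α − c, i.e. α ≤ ((π/L)² + c)/((π/L)² + 1) = (1 + c(L/π)²)/(1 + (L/π)²). With (π/L)² = π^2/4 and c = 1/2, the largest admissible constant is α = ((π/L)² + c)/((π/L)² + 1).
Simplifying, α = (2 + π^2)/(4 + π^2).


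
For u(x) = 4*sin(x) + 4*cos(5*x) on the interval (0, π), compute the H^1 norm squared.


||u||_{H^1(0,π)}^2 = 224*π

u'(x) = -20*sin(5*x) + 4*cos(x).
Expand u² and (u')² and integrate term by term on (0, π), using: for integers n ≥ 1, ∫_0^π sin²(nx) dx = ∫_0^π cos²(nx) dx = π/2; for n ≠ n', ∫_0^π sin(nx)sin(n'x) dx = ∫_0^π cos(nx)cos(n'x) dx = 0; and by product-to-sum, ∫_0^π sin(nx)cos(n'x) dx = ½∫_0^π [sin((n+n')x) + sin((n−n')x)] dx, which is 0 when n+n' is even and 2n/(n²−n'²) when n+n' is odd (it need not vanish on (0, π)).
  u² squared terms: (4)²·∫cos(5x)² dx = 16·π/2 = 8*π;  (4)²·∫sin(x)² dx = 16·π/2 = 8*π.
  u² cross terms: 2·(4)·(4)·∫cos(5x)·sin(x) dx = 32·(0) = 0.
  So ∫_0^π u² dx = 8*π + 8*π + 0 = 16*π.
  (u')² squared terms: (-20)²·∫sin(5x)² dx = 400·π/2 = 200*π;  (4)²·∫cos(x)² dx = 16·π/2 = 8*π.
  (u')² cross terms: 2·(-20)·(4)·∫sin(5x)·cos(x) dx = -160·(0) = 0.
  So ∫_0^π (u')² dx = 200*π + 8*π + 0 = 208*π.
||u||_{H^1}^2 = (16*π) + (208*π) = 224*π.


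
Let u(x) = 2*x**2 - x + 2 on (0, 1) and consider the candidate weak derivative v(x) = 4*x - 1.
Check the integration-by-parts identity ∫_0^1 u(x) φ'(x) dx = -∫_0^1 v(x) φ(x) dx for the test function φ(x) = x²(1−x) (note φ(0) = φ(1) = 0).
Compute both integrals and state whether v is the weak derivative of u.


LHS = -7/60, RHS = -7/60. Yes, v = u' weakly.

u(x) = 2*x**2 - x + 2, classical derivative u'(x) = 4*x - 1.
φ(x) = x²(1−x), so φ'(x) = x*(2 - 3*x).
Note φ(0) = φ(1) = 0, so the boundary term u·φ vanishes.
LHS = ∫_0^1 u(x) φ'(x) dx = ∫_0^1 (-6*x^4 + 7*x^3 - 8*x^2 + 4*x) dx. Term by term:
  ∫_0^1 -6*x^4 dx = -6/5;  ∫_0^1 7*x^3 dx = 7/4;  ∫_0^1 -8*x^2 dx = -8/3;
  ∫_0^1 4*x dx = 2.
Sum: -6/5 + 7/4 − 8/3 + 2 = -7/60.
So LHS = -7/60.
∫_0^1 v(x) φ(x) dx = ∫_0^1 (-4*x^4 + 5*x^3 - x^2) dx. Term by term:
  ∫_0^1 -4*x^4 dx = -4/5;  ∫_0^1 5*x^3 dx = 5/4;  ∫_0^1 -x^2 dx = -1/3.
Sum: -4/5 + 5/4 − 1/3 = 7/60.
So RHS = -∫_0^1 v(x) φ(x) dx = -7/60.
LHS = RHS, so the identity holds for this test φ.
Moreover u is smooth here and v(x) = u'(x) = 4*x - 1 pointwise, so the identity holds for every test function. Hence v is the weak derivative of u.


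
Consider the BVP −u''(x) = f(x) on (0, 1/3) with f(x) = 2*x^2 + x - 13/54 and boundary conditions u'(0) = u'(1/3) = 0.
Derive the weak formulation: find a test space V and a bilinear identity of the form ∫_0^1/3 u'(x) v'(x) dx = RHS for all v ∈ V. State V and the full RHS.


V = H^1(0, 1/3) (no boundary constraint on v; u is determined up to an additive constant); weak form: ∫_0^1/3 u'v' dx = ∫_0^1/3 (2*x^2 + x - 13/54) v dx for all v ∈ V.

Multiply both sides by a test function v and integrate from 0 to 1/3:
  ∫_0^1/3 −u''(x) v(x) dx = ∫_0^1/3 f(x) v(x) dx.
Integrate the LHS by parts once:
  ∫_0^1/3 −u'' v dx = −[u'(x) v(x)]_0^1/3 + ∫_0^1/3 u'(x) v'(x) dx.
Thus ∫_0^1/3 u'(x) v'(x) dx = ∫_0^1/3 f(x) v(x) dx + [u'(x) v(x)]_0^1/3.
Choose V so that boundary terms are either known or forced to vanish.
u has homogeneous Neumann: u'(0) = u'(1/3) = 0. So [u' v]_0^1/3 = 0·v(1/3) − 0·v(0) = 0 for any v; take V = H^1(0, 1/3).
Weak formulation: find u (satisfying any essential BC) such that ∫_0^1/3 u'(x) v'(x) dx = ∫_0^1/3 f v dx for all v ∈ V (homogeneous Neumann, so boundary terms vanish).
Substituting f(x) = 2*x^2 + x - 13/54, the right-hand side is ∫_0^1/3 (2*x^2 + x - 13/54) v dx.
Compatibility check (pure Neumann): taking v ≡ 1 ∈ V gives 0 = ∫_0^1/3 f dx + (0) − (0), i.e. ∫_0^1/3 f dx must equal u'(0) − u'(1/3) = 0. Indeed ∫_0^1/3 (2*x^2 + x - 13/54) dx = 0, so the data are compatible. The solution is then unique only up to an additive constant (fix it e.g. by requiring ∫_0^1/3 u dx = 0).


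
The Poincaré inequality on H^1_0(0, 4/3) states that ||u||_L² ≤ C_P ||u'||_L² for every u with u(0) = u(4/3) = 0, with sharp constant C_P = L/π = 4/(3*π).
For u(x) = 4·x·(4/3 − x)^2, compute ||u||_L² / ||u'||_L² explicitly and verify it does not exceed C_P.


||u||_L² / ||u'||_L² = 2*sqrt(14)/21 < C_P = 4/(3*π).

u(x) = 4·x·(4/3 − x)^2, so u'(x) = 12*x^2 - 64*x/3 + 64/9.
u(x) = 4·x·(4/3 − x)^2 vanishes at x = 0 and x = 4/3, so u ∈ H^1_0(0, 4/3). Differentiate via the product rule and integrate the resulting polynomials term by term.
  ∫_0^4/3 u² dx = ∫_0^4/3 (16*x^6 - 256*x^5/3 + 512*x^4/3 - 4096*x^3/27 + 4096*x^2/81) dx. Term by term:
    ∫_0^4/3 16*x^6 dx = 262144/15309;  ∫_0^4/3 -256*x^5/3 dx = -524288/6561;  ∫_0^4/3 512*x^4/3 dx = 524288/3645;
    ∫_0^4/3 -4096*x^3/27 dx = -262144/2187;  ∫_0^4/3 4096*x^2/81 dx = 262144/6561.
  Sum: 262144/15309 − 524288/6561 + 524288/3645 − 262144/2187 + 262144/6561 = 262144/229635.
  ∫_0^4/3 (u')² dx = ∫_0^4/3 (144*x^4 - 512*x^3 + 5632*x^2/9 - 8192*x/27 + 4096/81) dx. Term by term:
    ∫_0^4/3 144*x^4 dx = 16384/135;  ∫_0^4/3 -512*x^3 dx = -32768/81;  ∫_0^4/3 5632*x^2/9 dx = 360448/729;
    ∫_0^4/3 -8192*x/27 dx = -65536/243;  ∫_0^4/3 4096/81 dx = 16384/243.
  Sum: 16384/135 − 32768/81 + 360448/729 − 65536/243 + 16384/243 = 32768/3645.
∫_0^4/3 u² dx = 262144/229635, so ||u||_L² = 512*sqrt(35)/2835.
∫_0^4/3 (u')² dx = 32768/3645, so ||u'||_L² = 128*sqrt(10)/135.
Ratio ||u||_L² / ||u'||_L² = 2*sqrt(14)/21.
Sharp Poincaré constant on H^1_0(0, 4/3) is C_P = L/π = 4/(3*π), achieved by sin(3*π/4·x).
A polynomial bump cannot attain the sharp Poincaré constant (only the first sine eigenfunction does), so the ratio is strictly less than C_P, consistent with ||u||_L² ≤ C_P ||u'||_L².


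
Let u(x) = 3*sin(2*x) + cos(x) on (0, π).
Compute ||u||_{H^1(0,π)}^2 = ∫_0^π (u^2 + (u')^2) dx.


||u||_{H^1(0,π)}^2 = 16 + 47*π/2

u'(x) = -sin(x) + 6*cos(2*x).
Expand u² and (u')² and integrate term by term on (0, π), using: for integers n ≥ 1, ∫_0^π sin²(nx) dx = ∫_0^π cos²(nx) dx = π/2; for n ≠ n', ∫_0^π sin(nx)sin(n'x) dx = ∫_0^π cos(nx)cos(n'x) dx = 0; and by product-to-sum, ∫_0^π sin(nx)cos(n'x) dx = ½∫_0^π [sin((n+n')x) + sin((n−n')x)] dx, which is 0 when n+n' is even and 2n/(n²−n'²) when n+n' is odd (it need not vanish on (0, π)).
  u² squared terms: (3)²·∫sin(2x)² dx = 9·π/2 = 9*π/2;  (1)²·∫cos(x)² dx = 1·π/2 = π/2.
  u² cross terms: 2·(3)·(1)·∫sin(2x)·cos(x) dx = 6·(4/3) = 8.
  So ∫_0^π u² dx = 9*π/2 + π/2 + 8 = 8 + 5*π.
  (u')² squared terms: (-1)²·∫sin(x)² dx = 1·π/2 = π/2;  (6)²·∫cos(2x)² dx = 36·π/2 = 18*π.
  (u')² cross terms: 2·(-1)·(6)·∫sin(x)·cos(2x) dx = -12·(-2/3) = 8.
  So ∫_0^π (u')² dx = π/2 + 18*π + 8 = 8 + 37*π/2.
||u||_{H^1}^2 = (8 + 5*π) + (8 + 37*π/2) = 16 + 47*π/2.


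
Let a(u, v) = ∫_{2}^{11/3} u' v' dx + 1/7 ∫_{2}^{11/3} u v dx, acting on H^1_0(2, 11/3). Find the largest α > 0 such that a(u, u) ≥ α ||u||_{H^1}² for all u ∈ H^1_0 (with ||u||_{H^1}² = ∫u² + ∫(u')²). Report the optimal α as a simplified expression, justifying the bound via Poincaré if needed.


α = (25 + 63*π^2)/(7*(25 + 9*π^2))

Coercivity of a(·,·) on H^1_0(2, 11/3) means a(u, u) ≥ α ||u||_{H^1}² for every u ∈ H^1_0.
The interval has length L = 5/3, and Poincaré/coercivity depend only on L. Here a(u, u) = ∫(u')² + (1/7)·∫u².
Here 0 < c = 1/7 < 1. The condition a(u,u) ≥ α||u||_{H^1}² reads (1−α)∫(u')² ≥ (α−c)∫u². Any admissible α is ≤ 1 (rapidly oscillating u have ∫u²/∫(u')² → 0), and α = 1 would force 0 ≥ (1−c)∫u², impossible since c < 1; so 1−α > 0. By the sharp Poincaré inequality on H^1_0 of an interval of length L, ∫(u')² ≥ (π/L)²∫u² with equality for the first sine mode sin(π(x−x₀)/L) (x₀ the left endpoint), so the inequality holds for all u iff (1−α)(π/L)² ≥ α − c, i.e. α ≤ ((π/L)² + c)/((π/L)² + 1) = (1 + c(L/π)²)/(1 + (L/π)²). With (π/L)² = 9*π^2/25 and c = 1/7, the largest admissible constant is α = ((π/L)² + c)/((π/L)² + 1).
Simplifying, α = (25 + 63*π^2)/(7*(25 + 9*π^2)).


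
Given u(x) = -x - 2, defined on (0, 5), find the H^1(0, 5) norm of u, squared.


||u||_{H^1}^2 = 350/3

The H^1 norm (squared) on an interval (0, L) is
  ||u||_{H^1}^2 = ∫_0^L u(x)^2 dx + ∫_0^L u'(x)^2 dx.
Compute u'(x) = -1.
Then u(x)^2 = x**2 + 4*x + 4 and u'(x)^2 = 1.
Integrate each monomial from 0 to 5 using ∫_0^5 c·x^n dx = c·5^(n+1)/(n+1):
  ∫_0^5 u(x)^2 dx = ∫_0^5 (x^2 + 4*x + 4) dx. Term by term:
    ∫_0^5 x^2 dx = 125/3;  ∫_0^5 4*x dx = 50;  ∫_0^5 4 dx = 20.
  Sum: 125/3 + 50 + 20 = 335/3.
  ∫_0^5 u'(x)^2 dx = ∫_0^5 (1) dx. Term by term:
    ∫_0^5 1 dx = 5.
Adding: ||u||_{H^1}^2 = 335/3 + 5 = 350/3.


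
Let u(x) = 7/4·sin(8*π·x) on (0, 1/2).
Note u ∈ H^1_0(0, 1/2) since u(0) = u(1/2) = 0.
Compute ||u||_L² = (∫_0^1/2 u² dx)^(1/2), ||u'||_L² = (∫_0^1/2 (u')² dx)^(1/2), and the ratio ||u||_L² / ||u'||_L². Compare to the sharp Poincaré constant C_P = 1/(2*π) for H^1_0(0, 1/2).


||u||_L² / ||u'||_L² = 1/(8*π) < C_P = 1/(2*π).

u(x) = 7/4·sin(8*π·x), so u'(x) = 14*π*cos(8*π*x).
Writing u(x) = A·sin(kπx/L) with A = 7/4 and k = 4, use ∫_0^L sin²(kπx/L) dx = L/2 and ∫_0^L cos²(kπx/L) dx = L/2.
u² = 49/16·sin²(8*π·x) and (u')² = 196*π^2·cos²(8*π·x), and each of sin², cos² integrates to L/2 = 1/4 over (0, 1/2).
∫_0^1/2 u² dx = 49/64, so ||u||_L² = 7/8.
∫_0^1/2 (u')² dx = 49*π^2, so ||u'||_L² = 7*π.
Ratio ||u||_L² / ||u'||_L² = 1/(8*π).
Sharp Poincaré constant on H^1_0(0, 1/2) is C_P = L/π = 1/(2*π), achieved by sin(2*π·x).
This is the k = 4 harmonic; the ratio L/(kπ) is strictly less than C_P = L/π, consistent with the sharp inequality ||u||_L² ≤ C_P ||u'||_L².


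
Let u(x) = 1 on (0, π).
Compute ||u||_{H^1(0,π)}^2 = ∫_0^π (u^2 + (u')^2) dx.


||u||_{H^1(0,π)}^2 = π

u'(x) = 0.
Expand u² and (u')² and integrate term by term on (0, π), using: for integers n ≥ 1, ∫_0^π sin²(nx) dx = ∫_0^π cos²(nx) dx = π/2; for n ≠ n', ∫_0^π sin(nx)sin(n'x) dx = ∫_0^π cos(nx)cos(n'x) dx = 0; and by product-to-sum, ∫_0^π sin(nx)cos(n'x) dx = ½∫_0^π [sin((n+n')x) + sin((n−n')x)] dx, which is 0 when n+n' is even and 2n/(n²−n'²) when n+n' is odd (it need not vanish on (0, π)). For the constant mode: ∫_0^π 1 dx = π, ∫_0^π cos(nx) dx = 0, ∫_0^π sin(nx) dx = (1−(−1)^n)/n.
  u² squared terms: (1)²·∫1 dx = 1·π = π.
  So ∫_0^π u² dx = π.
  u' ≡ 0, so ∫_0^π (u')² dx = 0.
||u||_{H^1}^2 = (π) + (0) = π.


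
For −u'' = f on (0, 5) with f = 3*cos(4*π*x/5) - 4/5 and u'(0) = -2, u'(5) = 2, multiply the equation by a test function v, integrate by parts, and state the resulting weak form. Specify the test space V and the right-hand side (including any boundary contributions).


V = H^1(0, 5) (v unrestricted at boundary; u is determined up to an additive constant); weak form: ∫_0^5 u'v' dx = ∫_0^5 (3*cos(4*π*x/5) - 4/5) v dx + 2·v(5) + 2·v(0) for all v ∈ V.

Multiply both sides by a test function v and integrate from 0 to 5:
  ∫_0^5 −u''(x) v(x) dx = ∫_0^5 f(x) v(x) dx.
Integrate the LHS by parts once:
  ∫_0^5 −u'' v dx = −[u'(x) v(x)]_0^5 + ∫_0^5 u'(x) v'(x) dx.
Thus ∫_0^5 u'(x) v'(x) dx = ∫_0^5 f(x) v(x) dx + [u'(x) v(x)]_0^5.
Choose V so that boundary terms are either known or forced to vanish.
u has inhomogeneous Neumann u'(0) = -2, u'(5) = 2. [u' v]_0^5 = (2)·v(5) − (-2)·v(0) = 2·v(5) + 2·v(0). Take V = H^1(0, 5); boundary term becomes part of RHS.
Weak formulation: find u (satisfying any essential BC) such that ∫_0^5 u'(x) v'(x) dx = ∫_0^5 f v dx + 2·v(5) + 2·v(0) for all v ∈ V (Neumann data are natural BCs: they enter the RHS as boundary terms).
Substituting f(x) = 3*cos(4*π*x/5) - 4/5, the right-hand side is ∫_0^5 (3*cos(4*π*x/5) - 4/5) v dx + 2·v(5) + 2·v(0).
Compatibility check (pure Neumann): taking v ≡ 1 ∈ V gives 0 = ∫_0^5 f dx + (2) − (-2), i.e. ∫_0^5 f dx must equal u'(0) − u'(5) = -4. Indeed ∫_0^5 (3*cos(4*π*x/5) - 4/5) dx = -4, so the data are compatible. The solution is then unique only up to an additive constant (fix it e.g. by requiring ∫_0^5 u dx = 0).


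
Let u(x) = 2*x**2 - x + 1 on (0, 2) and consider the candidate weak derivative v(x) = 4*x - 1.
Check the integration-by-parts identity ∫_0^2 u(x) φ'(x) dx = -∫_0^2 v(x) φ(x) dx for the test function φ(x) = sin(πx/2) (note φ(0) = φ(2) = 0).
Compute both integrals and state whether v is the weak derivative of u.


LHS = -12/π, RHS = -12/π. Yes, v = u' weakly.

u(x) = 2*x**2 - x + 1, classical derivative u'(x) = 4*x - 1.
φ(x) = sin(πx/2), so φ'(x) = π*cos(π*x/2)/2.
Note φ(0) = φ(2) = 0, so the boundary term u·φ vanishes.
LHS = ∫_0^2 u(x) φ'(x) dx = ∫_0^2 (π*x^2*cos(π*x/2) - π*x*cos(π*x/2)/2 + π*cos(π*x/2)/2) dx. Term by term:
  ∫_0^2 π*cos(π*x/2)/2 dx = 0;  ∫_0^2 π*x^2*cos(π*x/2) dx = -16/π;  ∫_0^2 -π*x*cos(π*x/2)/2 dx = 4/π.
Sum: 0 − 16/π + 4/π = -12/π.
So LHS = -12/π.
∫_0^2 v(x) φ(x) dx = ∫_0^2 (4*x*sin(π*x/2) - sin(π*x/2)) dx. Term by term:
  ∫_0^2 -sin(π*x/2) dx = -4/π;  ∫_0^2 4*x*sin(π*x/2) dx = 16/π.
Sum: -4/π + 16/π = 12/π.
So RHS = -∫_0^2 v(x) φ(x) dx = -12/π.
LHS = RHS, so the identity holds for this test φ.
Moreover u is smooth here and v(x) = u'(x) = 4*x - 1 pointwise, so the identity holds for every test function. Hence v is the weak derivative of u.


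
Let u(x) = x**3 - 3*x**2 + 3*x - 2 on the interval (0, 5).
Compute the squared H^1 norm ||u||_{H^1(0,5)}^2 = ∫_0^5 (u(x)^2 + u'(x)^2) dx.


||u||_{H^1}^2 = 56885/14

The H^1 norm (squared) on an interval (0, L) is
  ||u||_{H^1}^2 = ∫_0^L u(x)^2 dx + ∫_0^L u'(x)^2 dx.
Compute u'(x) = 3*x**2 - 6*x + 3.
Then u(x)^2 = x**6 - 6*x**5 + 15*x**4 - 22*x**3 + 21*x**2 - 12*x + 4 and u'(x)^2 = 9*x**4 - 36*x**3 + 54*x**2 - 36*x + 9.
Integrate each monomial from 0 to 5 using ∫_0^5 c·x^n dx = c·5^(n+1)/(n+1):
  ∫_0^5 u(x)^2 dx = ∫_0^5 (x^6 - 6*x^5 + 15*x^4 - 22*x^3 + 21*x^2 - 12*x + 4) dx. Term by term:
    ∫_0^5 x^6 dx = 78125/7;  ∫_0^5 -6*x^5 dx = -15625;  ∫_0^5 15*x^4 dx = 9375;
    ∫_0^5 -22*x^3 dx = -6875/2;  ∫_0^5 21*x^2 dx = 875;  ∫_0^5 -12*x dx = -150;
    ∫_0^5 4 dx = 20.
  Sum: 78125/7 − 15625 + 9375 − 6875/2 + 875 − 150 + 20 = 31055/14.
  ∫_0^5 u'(x)^2 dx = ∫_0^5 (9*x^4 - 36*x^3 + 54*x^2 - 36*x + 9) dx. Term by term:
    ∫_0^5 9*x^4 dx = 5625;  ∫_0^5 -36*x^3 dx = -5625;  ∫_0^5 54*x^2 dx = 2250;
    ∫_0^5 -36*x dx = -450;  ∫_0^5 9 dx = 45.
  Sum: 5625 − 5625 + 2250 − 450 + 45 = 1845.
Adding: ||u||_{H^1}^2 = 31055/14 + 1845 = 56885/14.


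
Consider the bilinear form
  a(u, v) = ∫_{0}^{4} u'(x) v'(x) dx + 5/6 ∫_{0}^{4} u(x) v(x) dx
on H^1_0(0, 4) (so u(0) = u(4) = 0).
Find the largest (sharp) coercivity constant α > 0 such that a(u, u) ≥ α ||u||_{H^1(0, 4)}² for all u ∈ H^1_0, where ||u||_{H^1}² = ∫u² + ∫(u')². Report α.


α = (π^2 + 40/3)/(π^2 + 16)

Coercivity of a(·,·) on H^1_0(0, 4) means a(u, u) ≥ α ||u||_{H^1}² for every u ∈ H^1_0.
The interval has length L = 4, and Poincaré/coercivity depend only on L. Here a(u, u) = ∫(u')² + (5/6)·∫u².
Here 0 < c = 5/6 < 1. The condition a(u,u) ≥ α||u||_{H^1}² reads (1−α)∫(u')² ≥ (α−c)∫u². Any admissible α is ≤ 1 (rapidly oscillating u have ∫u²/∫(u')² → 0), and α = 1 would force 0 ≥ (1−c)∫u², impossible since c < 1; so 1−α > 0. By the sharp Poincaré inequality on H^1_0 of an interval of length L, ∫(u')² ≥ (π/L)²∫u² with equality for the first sine mode sin(π(x−x₀)/L) (x₀ the left endpoint), so the inequality holds for all u iff (1−α)(π/L)² ≥ α − c, i.e. α ≤ ((π/L)² + c)/((π/L)² + 1) = (1 + c(L/π)²)/(1 + (L/π)²). With (π/L)² = π^2/16 and c = 5/6, the largest admissible constant is α = ((π/L)² + c)/((π/L)² + 1).
Simplifying, α = (π^2 + 40/3)/(π^2 + 16).


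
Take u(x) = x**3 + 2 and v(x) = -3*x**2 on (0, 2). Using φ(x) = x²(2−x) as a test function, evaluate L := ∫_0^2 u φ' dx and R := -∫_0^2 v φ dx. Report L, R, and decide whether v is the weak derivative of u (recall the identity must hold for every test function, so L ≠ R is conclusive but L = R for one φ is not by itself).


LHS = -32/5, RHS = 32/5. No, v is not the weak derivative of u.

u(x) = x**3 + 2, classical derivative u'(x) = 3*x**2.
φ(x) = x²(2−x), so φ'(x) = x*(4 - 3*x).
Note φ(0) = φ(2) = 0, so the boundary term u·φ vanishes.
LHS = ∫_0^2 u(x) φ'(x) dx = ∫_0^2 (-3*x^5 + 4*x^4 - 6*x^2 + 8*x) dx. Term by term:
  ∫_0^2 -3*x^5 dx = -32;  ∫_0^2 4*x^4 dx = 128/5;  ∫_0^2 -6*x^2 dx = -16;
  ∫_0^2 8*x dx = 16.
Sum: -32 + 128/5 − 16 + 16 = -32/5.
So LHS = -32/5.
∫_0^2 v(x) φ(x) dx = ∫_0^2 (3*x^5 - 6*x^4) dx. Term by term:
  ∫_0^2 3*x^5 dx = 32;  ∫_0^2 -6*x^4 dx = -192/5.
Sum: 32 − 192/5 = -32/5.
So RHS = -∫_0^2 v(x) φ(x) dx = 32/5.
LHS − RHS = -64/5 ≠ 0, so the identity fails.
(For a valid weak derivative the identity must hold for EVERY test function, in particular this one. The failure shows v is NOT the weak derivative of u.)
Correct weak derivative would be u'(x) = 3*x**2.


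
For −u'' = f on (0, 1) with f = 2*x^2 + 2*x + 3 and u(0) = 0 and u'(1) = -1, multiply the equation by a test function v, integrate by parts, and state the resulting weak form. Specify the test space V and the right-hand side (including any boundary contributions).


V = {v ∈ H^1(0, 1) : v(0) = 0} (test functions vanish at x = 0 where u is specified); weak form: ∫_0^1 u'v' dx = ∫_0^1 (2*x^2 + 2*x + 3) v dx − v(1) for all v ∈ V.

Multiply both sides by a test function v and integrate from 0 to 1:
  ∫_0^1 −u''(x) v(x) dx = ∫_0^1 f(x) v(x) dx.
Integrate the LHS by parts once:
  ∫_0^1 −u'' v dx = −[u'(x) v(x)]_0^1 + ∫_0^1 u'(x) v'(x) dx.
Thus ∫_0^1 u'(x) v'(x) dx = ∫_0^1 f(x) v(x) dx + [u'(x) v(x)]_0^1.
Choose V so that boundary terms are either known or forced to vanish.
Mixed BC: u(0) = 0 (Dirichlet) and u'(1) = -1 (Neumann). Define V = {v ∈ H^1(0, 1) : v(0) = 0}. Then [u' v]_0^1 = u'(1)·v(1) − u'(0)·0 = − v(1).
Weak formulation: find u (satisfying any essential BC) such that ∫_0^1 u'(x) v'(x) dx = ∫_0^1 f v dx − v(1) for all v ∈ V (Dirichlet at 0 absorbed into V; Neumann datum at x = 1 contributes the boundary term).
Substituting f(x) = 2*x^2 + 2*x + 3, the right-hand side is ∫_0^1 (2*x^2 + 2*x + 3) v dx − v(1).


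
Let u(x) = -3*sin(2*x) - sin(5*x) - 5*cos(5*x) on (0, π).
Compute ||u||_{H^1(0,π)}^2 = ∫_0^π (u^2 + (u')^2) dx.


||u||_{H^1(0,π)}^2 = -1040/7 + 721*π/2

u'(x) = 25*sin(5*x) - 6*cos(2*x) - 5*cos(5*x).
Expand u² and (u')² and integrate term by term on (0, π), using: for integers n ≥ 1, ∫_0^π sin²(nx) dx = ∫_0^π cos²(nx) dx = π/2; for n ≠ n', ∫_0^π sin(nx)sin(n'x) dx = ∫_0^π cos(nx)cos(n'x) dx = 0; and by product-to-sum, ∫_0^π sin(nx)cos(n'x) dx = ½∫_0^π [sin((n+n')x) + sin((n−n')x)] dx, which is 0 when n+n' is even and 2n/(n²−n'²) when n+n' is odd (it need not vanish on (0, π)).
  u² squared terms: (-1)²·∫sin(5x)² dx = 1·π/2 = π/2;  (-5)²·∫cos(5x)² dx = 25·π/2 = 25*π/2;  (-3)²·∫sin(2x)² dx = 9·π/2 = 9*π/2.
  u² cross terms: 2·(-1)·(-5)·∫sin(5x)·cos(5x) dx = 10·(0) = 0;  2·(-1)·(-3)·∫sin(5x)·sin(2x) dx = 6·(0) = 0;  2·(-5)·(-3)·∫cos(5x)·sin(2x) dx = 30·(-4/21) = -40/7.
  So ∫_0^π u² dx = π/2 + 25*π/2 + 9*π/2 + 0 + 0 − 40/7 = -40/7 + 35*π/2.
  (u')² squared terms: (-6)²·∫cos(2x)² dx = 36·π/2 = 18*π;  (-5)²·∫cos(5x)² dx = 25·π/2 = 25*π/2;  (25)²·∫sin(5x)² dx = 625·π/2 = 625*π/2.
  (u')² cross terms: 2·(-6)·(-5)·∫cos(2x)·cos(5x) dx = 60·(0) = 0;  2·(-6)·(25)·∫cos(2x)·sin(5x) dx = -300·(10/21) = -1000/7;  2·(-5)·(25)·∫cos(5x)·sin(5x) dx = -250·(0) = 0.
  So ∫_0^π (u')² dx = 18*π + 25*π/2 + 625*π/2 + 0 − 1000/7 + 0 = -1000/7 + 343*π.
||u||_{H^1}^2 = (-40/7 + 35*π/2) + (-1000/7 + 343*π) = -1040/7 + 721*π/2.
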